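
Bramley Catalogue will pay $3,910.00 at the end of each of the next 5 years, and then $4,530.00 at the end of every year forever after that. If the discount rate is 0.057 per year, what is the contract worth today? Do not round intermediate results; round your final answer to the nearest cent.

$76840.57

PV of 5-year annuity: $3,910.00 × [1 − (1+0.057)^−5] / 0.057 = 16605.63555
Perpetuity value at year 5: $4,530.00 / 0.057 = 79473.68421
PV of perpetuity: 79473.68421 / (1+0.057)^5 = 60234.92998
Total PV = 16605.63555 + 60234.92998 = 76840.56553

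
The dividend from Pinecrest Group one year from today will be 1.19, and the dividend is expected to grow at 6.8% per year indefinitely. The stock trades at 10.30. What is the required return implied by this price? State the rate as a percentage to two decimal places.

P = D₁/(r − g) ⇒ r = D₁/P + g = 1.1900/10.30 + 0.068 = 0.115534 + 0.068 = 0.183534

18.35%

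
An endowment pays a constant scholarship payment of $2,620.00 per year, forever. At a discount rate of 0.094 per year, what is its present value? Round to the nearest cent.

Level perpetuity: PV = C / r = $2,620.00 / 0.094 = $27,872.34

$27872.34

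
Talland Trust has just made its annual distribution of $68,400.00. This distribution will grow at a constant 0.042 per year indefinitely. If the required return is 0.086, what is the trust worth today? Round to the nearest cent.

D₁ = D₀ × (1 + g) = $68,400.00 × 1.042 = $71,272.8000
Growing perpetuity: P = D₁ / (r − g) = $71,272.8000 / (0.086 − 0.042) = $1,619,836.36

$1619836.36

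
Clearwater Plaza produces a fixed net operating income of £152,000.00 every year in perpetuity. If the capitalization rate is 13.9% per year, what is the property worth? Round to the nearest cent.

£1093525.18

Level perpetuity: PV = C / r = £152,000.00 / 0.139 = £1,093,525.18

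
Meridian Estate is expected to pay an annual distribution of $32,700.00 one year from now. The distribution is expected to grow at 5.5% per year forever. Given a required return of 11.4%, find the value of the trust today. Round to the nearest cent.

$554237.29

Growing perpetuity: P = D₁ / (r − g) = $32,700.0000 / (0.114 − 0.055) = $554,237.29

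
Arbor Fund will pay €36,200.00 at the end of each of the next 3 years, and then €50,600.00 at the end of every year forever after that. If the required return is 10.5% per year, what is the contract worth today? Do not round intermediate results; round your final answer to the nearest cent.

€446406.98

PV of 3-year annuity: €36,200.00 × [1 − (1+0.105)^−3] / 0.105 = 89237.46934
Perpetuity value at year 3: €50,600.00 / 0.105 = 481904.76190
PV of perpetuity: 481904.76190 / (1+0.105)^3 = 357169.51471
Total PV = 89237.46934 + 357169.51471 = 446406.98405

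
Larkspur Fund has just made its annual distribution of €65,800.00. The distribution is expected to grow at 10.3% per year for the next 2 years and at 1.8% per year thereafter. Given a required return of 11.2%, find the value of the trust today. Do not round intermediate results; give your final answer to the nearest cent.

D_1 = 72577.40000
D_2 = 80052.87220
Terminal value at year 2: TV = D_2×(1+g_2)/(r−g_2) = 81493.82390/0.094 = 866955.57340
P_0 = D_1/(1+r)^1 + D_2/(1+r)^2 + TV/(1+r)^2
    = 65267.44604 + 64739.20233 + 701111.78688 = 831118.43525

€831118.44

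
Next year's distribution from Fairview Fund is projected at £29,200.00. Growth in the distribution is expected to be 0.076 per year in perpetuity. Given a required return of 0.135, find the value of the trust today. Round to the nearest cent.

£494915.25

Growing perpetuity: P = D₁ / (r − g) = £29,200.0000 / (0.135 − 0.076) = £494,915.25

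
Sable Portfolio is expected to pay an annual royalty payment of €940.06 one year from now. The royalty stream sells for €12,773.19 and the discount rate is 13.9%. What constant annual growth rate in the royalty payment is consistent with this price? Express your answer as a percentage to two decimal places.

6.54%

P = D₁/(r−g) ⇒ g = r − D₁/P = 0.139 − €940.06/€12,773.19 = 0.065404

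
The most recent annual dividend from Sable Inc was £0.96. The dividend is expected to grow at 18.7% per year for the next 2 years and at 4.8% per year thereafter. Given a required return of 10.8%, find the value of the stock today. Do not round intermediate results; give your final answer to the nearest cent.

D_1 = 1.13952
D_2 = 1.35261
Terminal value at year 2: TV = D_2×(1+g_2)/(r−g_2) = 1.41754/0.06 = 23.62559
P_0 = D_1/(1+r)^1 + D_2/(1+r)^2 + TV/(1+r)^2
    = 1.02845 + 1.10178 + 19.24435 = 21.37457

£21.37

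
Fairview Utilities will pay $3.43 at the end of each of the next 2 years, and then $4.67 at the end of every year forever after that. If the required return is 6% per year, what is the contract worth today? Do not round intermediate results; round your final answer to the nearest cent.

PV of 2-year annuity: $3.43 × [1 − (1+0.06)^−2] / 0.06 = 6.28854
Perpetuity value at year 2: $4.67 / 0.06 = 77.83333
PV of perpetuity: 77.83333 / (1+0.06)^2 = 69.27139
Total PV = 6.28854 + 69.27139 = 75.55993

$75.56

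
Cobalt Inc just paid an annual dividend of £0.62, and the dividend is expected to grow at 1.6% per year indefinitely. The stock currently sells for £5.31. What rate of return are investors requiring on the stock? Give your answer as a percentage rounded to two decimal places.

13.46%

D₁ = £0.62 × 1.016 = £0.6299
P = D₁/(r − g) ⇒ r = D₁/P + g = £0.6299/£5.31 + 0.016 = 0.118629 + 0.016 = 0.134629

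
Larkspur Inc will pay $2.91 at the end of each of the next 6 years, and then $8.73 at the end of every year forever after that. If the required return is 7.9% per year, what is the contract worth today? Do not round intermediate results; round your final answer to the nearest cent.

$83.52

PV of 6-year annuity: $2.91 × [1 − (1+0.079)^−6] / 0.079 = 13.49349
Perpetuity value at year 6: $8.73 / 0.079 = 110.50633
PV of perpetuity: 110.50633 / (1+0.079)^6 = 70.02587
Total PV = 13.49349 + 70.02587 = 83.51935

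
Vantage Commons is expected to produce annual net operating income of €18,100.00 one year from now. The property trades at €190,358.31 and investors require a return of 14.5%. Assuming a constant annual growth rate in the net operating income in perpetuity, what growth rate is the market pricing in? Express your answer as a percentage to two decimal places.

4.99%

P = D₁/(r−g) ⇒ g = r − D₁/P = 0.145 − €18,100.00/€190,358.31 = 0.049916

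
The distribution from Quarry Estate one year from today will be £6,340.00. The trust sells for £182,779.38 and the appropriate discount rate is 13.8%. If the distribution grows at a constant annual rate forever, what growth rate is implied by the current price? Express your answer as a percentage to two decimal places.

P = D₁/(r−g) ⇒ g = r − D₁/P = 0.138 − £6,340.00/£182,779.38 = 0.103313

10.33%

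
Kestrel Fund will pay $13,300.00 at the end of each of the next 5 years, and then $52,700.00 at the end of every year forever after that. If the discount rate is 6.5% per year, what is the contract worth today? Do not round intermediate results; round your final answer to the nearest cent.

PV of 5-year annuity: $13,300.00 × [1 − (1+0.065)^−5] / 0.065 = 55270.53653
Perpetuity value at year 5: $52,700.00 / 0.065 = 810769.23077
PV of perpetuity: 810769.23077 / (1+0.065)^5 = 591764.92438
Total PV = 55270.53653 + 591764.92438 = 647035.46091

$647035.46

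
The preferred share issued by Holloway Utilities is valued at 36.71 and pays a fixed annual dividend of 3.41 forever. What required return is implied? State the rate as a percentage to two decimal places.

P = C/r ⇒ r = C/P = 3.41/36.71 = 0.092890

9.29%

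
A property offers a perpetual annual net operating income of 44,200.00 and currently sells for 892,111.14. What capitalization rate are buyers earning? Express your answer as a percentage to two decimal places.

P = C/r ⇒ r = C/P = 44,200.00/892,111.14 = 0.049545

4.95%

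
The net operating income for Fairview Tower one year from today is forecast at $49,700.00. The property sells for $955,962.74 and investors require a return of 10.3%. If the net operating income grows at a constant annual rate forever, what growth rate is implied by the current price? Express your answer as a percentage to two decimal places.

P = D₁/(r−g) ⇒ g = r − D₁/P = 0.103 − $49,700.00/$955,962.74 = 0.051011

5.10%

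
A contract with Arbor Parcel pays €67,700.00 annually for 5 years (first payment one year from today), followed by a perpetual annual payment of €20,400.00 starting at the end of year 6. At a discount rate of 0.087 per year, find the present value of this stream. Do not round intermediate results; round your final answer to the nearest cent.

PV of 5-year annuity: €67,700.00 × [1 − (1+0.087)^−5] / 0.087 = 265391.99738
Perpetuity value at year 5: €20,400.00 / 0.087 = 234482.75862
PV of perpetuity: 234482.75862 / (1+0.087)^5 = 154512.34877
Total PV = 265391.99738 + 154512.34877 = 419904.34616

€419904.35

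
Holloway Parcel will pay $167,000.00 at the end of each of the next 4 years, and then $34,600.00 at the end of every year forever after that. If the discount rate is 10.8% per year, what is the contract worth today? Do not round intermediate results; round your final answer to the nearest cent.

$732894.39

PV of 4-year annuity: $167,000.00 × [1 − (1+0.108)^−4] / 0.108 = 520328.62993
Perpetuity value at year 4: $34,600.00 / 0.108 = 320370.37037
PV of perpetuity: 320370.37037 / (1+0.108)^4 = 212565.75603
Total PV = 520328.62993 + 212565.75603 = 732894.38595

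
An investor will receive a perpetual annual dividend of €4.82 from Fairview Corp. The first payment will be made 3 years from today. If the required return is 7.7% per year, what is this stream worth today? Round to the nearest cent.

€53.97

Value at end of year 2: C / r = €4.82 / 0.077 = €62.5974
Discount to today: PV = €62.5974 / (1 + 0.077)^2 = €62.5974 / 1.159929 = €53.97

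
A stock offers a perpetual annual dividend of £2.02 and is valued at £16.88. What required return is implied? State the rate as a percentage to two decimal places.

11.97%

P = C/r ⇒ r = C/P = £2.02/£16.88 = 0.119668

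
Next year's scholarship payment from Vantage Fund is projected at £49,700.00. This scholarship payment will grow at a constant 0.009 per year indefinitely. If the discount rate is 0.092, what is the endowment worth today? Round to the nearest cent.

£598795.18

Growing perpetuity: P = D₁ / (r − g) = £49,700.0000 / (0.092 − 0.009) = £598,795.18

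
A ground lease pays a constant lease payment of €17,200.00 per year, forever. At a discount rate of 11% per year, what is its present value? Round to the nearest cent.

Level perpetuity: PV = C / r = €17,200.00 / 0.11 = €156,363.64

€156363.64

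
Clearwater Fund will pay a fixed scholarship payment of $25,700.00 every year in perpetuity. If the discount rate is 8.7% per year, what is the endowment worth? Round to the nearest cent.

Level perpetuity: PV = C / r = $25,700.00 / 0.087 = $295,402.30

$295402.30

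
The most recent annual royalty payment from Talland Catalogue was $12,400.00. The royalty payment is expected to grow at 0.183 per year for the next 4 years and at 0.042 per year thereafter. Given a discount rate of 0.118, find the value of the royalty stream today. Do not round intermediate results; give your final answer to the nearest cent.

$270372.24

D_1 = 14669.20000
D_2 = 17353.66360
D_3 = 20529.38404
D_4 = 24286.26132
Terminal value at year 4: TV = D_4×(1+g_2)/(r−g_2) = 25306.28429/0.076 = 332977.42491
P_0 = D_1/(1+r)^1 + D_2/(1+r)^2 + D_3/(1+r)^3 + D_4/(1+r)^4 + TV/(1+r)^4
    = 13120.93023 + 13883.77501 + 14690.97124 + 15545.09747 + 213131.46794 = 270372.24189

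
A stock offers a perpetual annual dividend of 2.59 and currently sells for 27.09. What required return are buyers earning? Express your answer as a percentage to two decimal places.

9.56%

P = C/r ⇒ r = C/P = 2.59/27.09 = 0.095607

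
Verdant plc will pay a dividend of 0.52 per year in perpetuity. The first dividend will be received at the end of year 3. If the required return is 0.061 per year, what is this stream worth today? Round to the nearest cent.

Value at end of year 2: C / r = 0.52 / 0.061 = 8.5246
Discount to today: PV = 8.5246 / (1 + 0.061)^2 = 8.5246 / 1.125721 = 7.57

7.57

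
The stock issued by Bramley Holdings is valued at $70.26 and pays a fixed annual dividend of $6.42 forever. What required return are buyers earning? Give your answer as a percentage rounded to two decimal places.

9.14%

P = C/r ⇒ r = C/P = $6.42/$70.26 = 0.091375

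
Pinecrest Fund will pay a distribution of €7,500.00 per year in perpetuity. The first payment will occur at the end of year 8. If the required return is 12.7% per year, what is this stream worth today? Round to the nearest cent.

€25573.50

Value at end of year 7: C / r = €7,500.00 / 0.127 = €59,055.1181
Discount to today: PV = €59,055.1181 / (1 + 0.127)^7 = €59,055.1181 / 2.309231 = €25,573.50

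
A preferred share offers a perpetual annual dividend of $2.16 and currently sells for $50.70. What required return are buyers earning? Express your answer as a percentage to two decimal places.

P = C/r ⇒ r = C/P = $2.16/$50.70 = 0.042604

4.26%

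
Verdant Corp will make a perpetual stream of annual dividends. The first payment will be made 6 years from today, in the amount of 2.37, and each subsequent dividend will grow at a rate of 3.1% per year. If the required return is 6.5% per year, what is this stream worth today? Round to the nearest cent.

50.88

Value at end of year 5: C₁ / (r − g) = 2.37 / (0.065 − 0.031) = 69.7059
Discount to today: PV = 69.7059 / (1 + 0.065)^5 = 69.7059 / 1.370087 = 50.88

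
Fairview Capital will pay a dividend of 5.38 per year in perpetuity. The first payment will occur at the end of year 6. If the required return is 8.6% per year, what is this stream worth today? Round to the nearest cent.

Value at end of year 5: C / r = 5.38 / 0.086 = 62.5581
Discount to today: PV = 62.5581 / (1 + 0.086)^5 = 62.5581 / 1.510599 = 41.41

41.41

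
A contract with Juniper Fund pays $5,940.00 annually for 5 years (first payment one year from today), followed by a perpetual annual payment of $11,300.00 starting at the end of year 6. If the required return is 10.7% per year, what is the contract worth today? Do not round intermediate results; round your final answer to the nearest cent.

PV of 5-year annuity: $5,940.00 × [1 − (1+0.107)^−5] / 0.107 = 22120.31703
Perpetuity value at year 5: $11,300.00 / 0.107 = 105607.47664
PV of perpetuity: 105607.47664 / (1+0.107)^5 = 63526.73886
Total PV = 22120.31703 + 63526.73886 = 85647.05588

$85647.06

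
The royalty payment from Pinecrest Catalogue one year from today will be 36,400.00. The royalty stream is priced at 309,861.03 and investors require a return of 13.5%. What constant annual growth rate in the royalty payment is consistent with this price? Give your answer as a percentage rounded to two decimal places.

P = D₁/(r−g) ⇒ g = r − D₁/P = 0.135 − 36,400.00/309,861.03 = 0.017528

1.75%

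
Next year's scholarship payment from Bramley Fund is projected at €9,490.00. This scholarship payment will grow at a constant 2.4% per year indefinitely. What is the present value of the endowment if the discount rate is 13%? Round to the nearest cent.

Growing perpetuity: P = D₁ / (r − g) = €9,490.0000 / (0.13 − 0.024) = €89,528.30

€89528.30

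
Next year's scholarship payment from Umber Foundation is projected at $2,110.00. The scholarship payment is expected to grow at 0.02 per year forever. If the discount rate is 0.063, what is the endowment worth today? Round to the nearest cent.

Growing perpetuity: P = D₁ / (r − g) = $2,110.0000 / (0.063 − 0.02) = $49,069.77

$49069.77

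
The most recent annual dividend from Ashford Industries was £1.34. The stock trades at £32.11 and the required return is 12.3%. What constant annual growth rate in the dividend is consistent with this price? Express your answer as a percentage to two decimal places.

P = D₀(1+g)/(r−g) ⇒ P(r−g) = D₀(1+g) ⇒ g(P+D₀) = P·r − D₀
g = (P·r − D₀)/(P + D₀) = (£32.11×0.123 − £1.34) / (£32.11 + £1.34) = 0.078013

7.80%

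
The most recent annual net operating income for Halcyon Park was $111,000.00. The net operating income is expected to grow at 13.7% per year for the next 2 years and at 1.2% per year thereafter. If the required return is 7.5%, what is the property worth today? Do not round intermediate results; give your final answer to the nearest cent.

$2236225.91

D_1 = 126207.00000
D_2 = 143497.35900
Terminal value at year 2: TV = D_2×(1+g_2)/(r−g_2) = 145219.32731/0.063 = 2305068.68743
P_0 = D_1/(1+r)^1 + D_2/(1+r)^2 + TV/(1+r)^2
    = 117401.86047 + 124172.94451 + 1994651.10865 = 2236225.91362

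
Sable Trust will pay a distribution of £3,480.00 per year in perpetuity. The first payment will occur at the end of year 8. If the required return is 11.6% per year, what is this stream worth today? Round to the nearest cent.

Value at end of year 7: C / r = £3,480.00 / 0.116 = £30,000.0000
Discount to today: PV = £30,000.0000 / (1 + 0.116)^7 = £30,000.0000 / 2.156003 = £13,914.64

£13914.64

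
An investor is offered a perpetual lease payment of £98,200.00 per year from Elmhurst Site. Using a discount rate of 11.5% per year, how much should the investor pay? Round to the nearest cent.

£853913.04

Level perpetuity: PV = C / r = £98,200.00 / 0.115 = £853,913.04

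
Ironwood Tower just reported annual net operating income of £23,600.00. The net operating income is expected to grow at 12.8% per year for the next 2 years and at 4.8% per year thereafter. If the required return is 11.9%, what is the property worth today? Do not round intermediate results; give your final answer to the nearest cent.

D_1 = 26620.80000
D_2 = 30028.26240
Terminal value at year 2: TV = D_2×(1+g_2)/(r−g_2) = 31469.61900/0.071 = 443234.07035
P_0 = D_1/(1+r)^1 + D_2/(1+r)^2 + TV/(1+r)^2
    = 23789.81233 + 23981.15131 + 353975.30378 = 401746.26742

£401746.27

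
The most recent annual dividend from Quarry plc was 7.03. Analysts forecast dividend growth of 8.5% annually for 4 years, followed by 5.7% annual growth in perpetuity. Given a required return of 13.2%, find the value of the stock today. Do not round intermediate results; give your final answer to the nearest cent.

D_1 = 7.62755
D_2 = 8.27589
D_3 = 8.97934
D_4 = 9.74259
Terminal value at year 4: TV = D_4×(1+g_2)/(r−g_2) = 10.29791/0.075 = 137.30552
P_0 = D_1/(1+r)^1 + D_2/(1+r)^2 + D_3/(1+r)^3 + D_4/(1+r)^4 + TV/(1+r)^4
    = 6.73812 + 6.45836 + 6.19021 + 5.93319 + 83.61848 = 108.93836

108.94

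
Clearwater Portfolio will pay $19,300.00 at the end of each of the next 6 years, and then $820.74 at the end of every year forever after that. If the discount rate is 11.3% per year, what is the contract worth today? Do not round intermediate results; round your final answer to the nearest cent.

$84769.39

PV of 6-year annuity: $19,300.00 × [1 − (1+0.113)^−6] / 0.113 = 80948.57080
Perpetuity value at year 6: $820.74 / 0.113 = 7263.18584
PV of perpetuity: 7263.18584 / (1+0.113)^6 = 3820.81641
Total PV = 80948.57080 + 3820.81641 = 84769.38721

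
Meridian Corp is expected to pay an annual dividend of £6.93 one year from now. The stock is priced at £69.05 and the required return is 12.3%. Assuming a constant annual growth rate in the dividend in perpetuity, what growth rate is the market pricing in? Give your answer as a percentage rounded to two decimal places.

2.26%

P = D₁/(r−g) ⇒ g = r − D₁/P = 0.123 − £6.93/£69.05 = 0.022638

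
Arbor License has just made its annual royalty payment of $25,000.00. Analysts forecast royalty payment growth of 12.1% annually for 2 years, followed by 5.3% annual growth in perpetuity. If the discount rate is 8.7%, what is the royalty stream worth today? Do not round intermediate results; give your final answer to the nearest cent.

D_1 = 28025.00000
D_2 = 31416.02500
Terminal value at year 2: TV = D_2×(1+g_2)/(r−g_2) = 33081.07433/0.034 = 972972.77426
P_0 = D_1/(1+r)^1 + D_2/(1+r)^2 + TV/(1+r)^2
    = 25781.96872 + 26588.39645 + 823458.27816 = 875828.64332

$875828.64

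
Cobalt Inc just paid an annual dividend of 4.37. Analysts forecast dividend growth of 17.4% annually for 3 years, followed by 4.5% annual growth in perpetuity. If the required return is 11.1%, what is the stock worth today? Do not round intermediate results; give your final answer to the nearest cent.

D_1 = 5.13038
D_2 = 6.02307
D_3 = 7.07108
Terminal value at year 3: TV = D_3×(1+g_2)/(r−g_2) = 7.38928/0.066 = 111.95876
P_0 = D_1/(1+r)^1 + D_2/(1+r)^2 + D_3/(1+r)^3 + TV/(1+r)^3
    = 4.61780 + 4.87966 + 5.15636 + 81.64243 = 96.29625

96.30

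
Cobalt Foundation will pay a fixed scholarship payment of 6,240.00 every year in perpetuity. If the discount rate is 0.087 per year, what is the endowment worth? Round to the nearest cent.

71724.14

Level perpetuity: PV = C / r = 6,240.00 / 0.087 = 71,724.14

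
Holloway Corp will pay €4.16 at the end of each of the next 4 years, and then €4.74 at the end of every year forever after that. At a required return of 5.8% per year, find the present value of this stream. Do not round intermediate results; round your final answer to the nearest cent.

€79.71

PV of 4-year annuity: €4.16 × [1 − (1+0.058)^−4] / 0.058 = 14.48110
Perpetuity value at year 4: €4.74 / 0.058 = 81.72414
PV of perpetuity: 81.72414 / (1+0.058)^4 = 65.22404
Total PV = 14.48110 + 65.22404 = 79.70514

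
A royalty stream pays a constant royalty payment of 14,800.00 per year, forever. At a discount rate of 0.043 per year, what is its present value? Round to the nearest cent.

Level perpetuity: PV = C / r = 14,800.00 / 0.043 = 344,186.05

344186.05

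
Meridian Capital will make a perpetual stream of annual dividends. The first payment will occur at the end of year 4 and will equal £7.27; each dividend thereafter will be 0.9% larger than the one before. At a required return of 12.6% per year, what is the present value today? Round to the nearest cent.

Value at end of year 3: C₁ / (r − g) = £7.27 / (0.126 − 0.009) = £62.1368
Discount to today: PV = £62.1368 / (1 + 0.126)^3 = £62.1368 / 1.427628 = £43.52

£43.52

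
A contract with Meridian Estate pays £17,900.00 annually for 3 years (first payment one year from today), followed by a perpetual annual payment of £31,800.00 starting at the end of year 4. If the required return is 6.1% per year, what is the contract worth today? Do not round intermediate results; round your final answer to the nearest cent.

£484225.25

PV of 3-year annuity: £17,900.00 × [1 − (1+0.061)^−3] / 0.061 = 47758.52679
Perpetuity value at year 3: £31,800.00 / 0.061 = 521311.47541
PV of perpetuity: 521311.47541 / (1+0.061)^3 = 436466.71833
Total PV = 47758.52679 + 436466.71833 = 484225.24511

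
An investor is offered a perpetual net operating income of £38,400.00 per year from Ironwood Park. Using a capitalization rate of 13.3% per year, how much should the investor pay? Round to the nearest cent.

Level perpetuity: PV = C / r = £38,400.00 / 0.133 = £288,721.80

£288721.80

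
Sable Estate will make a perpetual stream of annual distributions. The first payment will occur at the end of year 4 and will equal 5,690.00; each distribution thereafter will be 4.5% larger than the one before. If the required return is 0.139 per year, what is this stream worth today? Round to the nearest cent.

40965.03

Value at end of year 3: C₁ / (r − g) = 5,690.00 / (0.139 − 0.045) = 60,531.9149
Discount to today: PV = 60,531.9149 / (1 + 0.139)^3 = 60,531.9149 / 1.477649 = 40,965.03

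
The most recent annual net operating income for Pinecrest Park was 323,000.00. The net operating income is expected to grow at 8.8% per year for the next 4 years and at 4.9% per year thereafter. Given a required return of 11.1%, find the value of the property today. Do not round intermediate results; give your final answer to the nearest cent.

6252770.64

D_1 = 351424.00000
D_2 = 382349.31200
D_3 = 415996.05146
D_4 = 452603.70398
Terminal value at year 4: TV = D_4×(1+g_2)/(r−g_2) = 474781.28548/0.062 = 7657762.66902
P_0 = D_1/(1+r)^1 + D_2/(1+r)^2 + D_3/(1+r)^3 + D_4/(1+r)^4 + TV/(1+r)^4
    = 316313.23132 + 309764.89260 + 303352.11805 + 297072.10120 + 5026268.29291 = 6252770.63608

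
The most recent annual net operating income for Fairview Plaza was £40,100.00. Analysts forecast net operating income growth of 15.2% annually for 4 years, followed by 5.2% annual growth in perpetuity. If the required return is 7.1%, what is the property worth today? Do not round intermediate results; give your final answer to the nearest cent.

£3165176.12

D_1 = 46195.20000
D_2 = 53216.87040
D_3 = 61305.83470
D_4 = 70624.32158
Terminal value at year 4: TV = D_4×(1+g_2)/(r−g_2) = 74296.78630/0.019 = 3910357.17354
P_0 = D_1/(1+r)^1 + D_2/(1+r)^2 + D_3/(1+r)^3 + D_4/(1+r)^4 + TV/(1+r)^4
    = 43132.77311 + 46394.91561 + 49903.77478 + 53678.00984 + 2972066.65034 = 3165176.12368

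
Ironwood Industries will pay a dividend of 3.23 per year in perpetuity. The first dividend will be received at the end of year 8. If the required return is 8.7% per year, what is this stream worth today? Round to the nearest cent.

Value at end of year 7: C / r = 3.23 / 0.087 = 37.1264
Discount to today: PV = 37.1264 / (1 + 0.087)^7 = 37.1264 / 1.793109 = 20.71

20.71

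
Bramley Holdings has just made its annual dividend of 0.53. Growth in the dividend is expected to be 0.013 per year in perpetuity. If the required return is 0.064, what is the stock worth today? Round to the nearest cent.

10.53

D₁ = D₀ × (1 + g) = 0.53 × 1.013 = 0.5369
Growing perpetuity: P = D₁ / (r − g) = 0.5369 / (0.064 − 0.013) = 10.53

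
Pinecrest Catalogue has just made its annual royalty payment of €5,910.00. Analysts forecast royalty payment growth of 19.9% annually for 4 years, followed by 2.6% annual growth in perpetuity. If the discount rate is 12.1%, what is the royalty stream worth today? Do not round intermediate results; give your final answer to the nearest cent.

€111582.88

D_1 = 7086.09000
D_2 = 8496.22191
D_3 = 10186.97007
D_4 = 12214.17711
Terminal value at year 4: TV = D_4×(1+g_2)/(r−g_2) = 12531.74572/0.095 = 131913.11283
P_0 = D_1/(1+r)^1 + D_2/(1+r)^2 + D_3/(1+r)^3 + D_4/(1+r)^4 + TV/(1+r)^4
    = 6321.22212 + 6761.05738 + 7231.49670 + 7734.66953 + 83534.43093 = 111582.87667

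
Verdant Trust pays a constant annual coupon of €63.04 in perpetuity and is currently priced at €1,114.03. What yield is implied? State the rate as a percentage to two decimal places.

P = C/r ⇒ r = C/P = €63.04/€1,114.03 = 0.056587

5.66%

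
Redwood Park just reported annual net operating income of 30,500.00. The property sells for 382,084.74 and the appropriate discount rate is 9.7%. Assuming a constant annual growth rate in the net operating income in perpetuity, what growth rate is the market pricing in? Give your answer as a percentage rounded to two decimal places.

P = D₀(1+g)/(r−g) ⇒ P(r−g) = D₀(1+g) ⇒ g(P+D₀) = P·r − D₀
g = (P·r − D₀)/(P + D₀) = (382,084.74×0.097 − 30,500.00) / (382,084.74 + 30,500.00) = 0.015905

1.59%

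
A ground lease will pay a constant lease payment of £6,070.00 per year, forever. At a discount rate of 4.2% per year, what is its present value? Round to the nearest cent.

£144523.81

Level perpetuity: PV = C / r = £6,070.00 / 0.042 = £144,523.81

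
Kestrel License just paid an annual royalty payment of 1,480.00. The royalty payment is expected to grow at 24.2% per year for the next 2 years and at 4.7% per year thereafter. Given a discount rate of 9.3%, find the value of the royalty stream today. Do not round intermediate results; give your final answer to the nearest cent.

D_1 = 1838.16000
D_2 = 2282.99472
Terminal value at year 2: TV = D_2×(1+g_2)/(r−g_2) = 2390.29547/0.046 = 51962.94504
P_0 = D_1/(1+r)^1 + D_2/(1+r)^2 + TV/(1+r)^2
    = 1681.75663 + 1911.01714 + 43496.41195 = 47089.18573

47089.19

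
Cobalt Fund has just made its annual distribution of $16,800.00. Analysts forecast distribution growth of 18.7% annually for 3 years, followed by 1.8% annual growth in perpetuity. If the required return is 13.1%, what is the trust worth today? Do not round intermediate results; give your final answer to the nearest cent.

$230519.46

D_1 = 19941.60000
D_2 = 23670.67920
D_3 = 28097.09621
Terminal value at year 3: TV = D_3×(1+g_2)/(r−g_2) = 28602.84394/0.113 = 253122.51276
P_0 = D_1/(1+r)^1 + D_2/(1+r)^2 + D_3/(1+r)^3 + TV/(1+r)^3
    = 17631.83024 + 18504.84747 + 19421.09103 + 174961.68731 = 230519.45605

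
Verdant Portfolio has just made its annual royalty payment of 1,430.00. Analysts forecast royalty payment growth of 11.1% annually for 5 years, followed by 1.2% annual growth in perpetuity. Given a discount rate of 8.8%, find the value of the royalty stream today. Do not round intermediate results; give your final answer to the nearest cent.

28757.59

D_1 = 1588.73000
D_2 = 1765.07903
D_3 = 1961.00280
D_4 = 2178.67411
D_5 = 2420.50694
Terminal value at year 5: TV = D_5×(1+g_2)/(r−g_2) = 2449.55302/0.076 = 32230.96083
P_0 = D_1/(1+r)^1 + D_2/(1+r)^2 + D_3/(1+r)^3 + D_4/(1+r)^4 + D_5/(1+r)^5 + TV/(1+r)^5
    = 1460.22978 + 1491.09861 + 1522.61999 + 1554.80773 + 1587.67591 + 21141.15818 = 28757.59020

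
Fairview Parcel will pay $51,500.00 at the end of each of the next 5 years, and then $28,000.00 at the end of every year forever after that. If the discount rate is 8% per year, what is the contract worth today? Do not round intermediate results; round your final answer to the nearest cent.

$443828.69

PV of 5-year annuity: $51,500.00 × [1 − (1+0.08)^−5] / 0.08 = 205624.56691
Perpetuity value at year 5: $28,000.00 / 0.08 = 350000.00000
PV of perpetuity: 350000.00000 / (1+0.08)^5 = 238204.11896
Total PV = 205624.56691 + 238204.11896 = 443828.68587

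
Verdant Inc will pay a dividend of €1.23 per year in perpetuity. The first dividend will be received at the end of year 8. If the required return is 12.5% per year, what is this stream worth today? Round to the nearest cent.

€4.31

Value at end of year 7: C / r = €1.23 / 0.125 = €9.8400
Discount to today: PV = €9.8400 / (1 + 0.125)^7 = €9.8400 / 2.280697 = €4.31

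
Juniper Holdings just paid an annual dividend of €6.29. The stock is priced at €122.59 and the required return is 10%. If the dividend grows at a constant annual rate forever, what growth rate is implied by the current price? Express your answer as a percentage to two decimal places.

P = D₀(1+g)/(r−g) ⇒ P(r−g) = D₀(1+g) ⇒ g(P+D₀) = P·r − D₀
g = (P·r − D₀)/(P + D₀) = (€122.59×0.1 − €6.29) / (€122.59 + €6.29) = 0.046314

4.63%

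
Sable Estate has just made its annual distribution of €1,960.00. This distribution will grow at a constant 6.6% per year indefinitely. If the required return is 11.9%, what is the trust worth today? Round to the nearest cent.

D₁ = D₀ × (1 + g) = €1,960.00 × 1.066 = €2,089.3600
Growing perpetuity: P = D₁ / (r − g) = €2,089.3600 / (0.119 − 0.066) = €39,421.89

€39421.89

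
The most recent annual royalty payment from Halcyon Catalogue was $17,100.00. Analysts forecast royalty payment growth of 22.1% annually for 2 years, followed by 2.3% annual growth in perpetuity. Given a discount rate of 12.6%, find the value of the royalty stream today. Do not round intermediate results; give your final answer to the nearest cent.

$238354.93

D_1 = 20879.10000
D_2 = 25493.38110
Terminal value at year 2: TV = D_2×(1+g_2)/(r−g_2) = 26079.72887/0.103 = 253201.25112
P_0 = D_1/(1+r)^1 + D_2/(1+r)^2 + TV/(1+r)^2
    = 18542.71758 + 20107.15646 + 199705.05879 = 238354.93283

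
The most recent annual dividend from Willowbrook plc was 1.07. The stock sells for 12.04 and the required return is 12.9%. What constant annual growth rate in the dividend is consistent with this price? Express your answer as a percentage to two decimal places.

3.69%

P = D₀(1+g)/(r−g) ⇒ P(r−g) = D₀(1+g) ⇒ g(P+D₀) = P·r − D₀
g = (P·r − D₀)/(P + D₀) = (12.04×0.129 − 1.07) / (12.04 + 1.07) = 0.036854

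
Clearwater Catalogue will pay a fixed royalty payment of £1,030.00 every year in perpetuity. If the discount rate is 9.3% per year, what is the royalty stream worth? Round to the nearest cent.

£11075.27

Level perpetuity: PV = C / r = £1,030.00 / 0.093 = £11,075.27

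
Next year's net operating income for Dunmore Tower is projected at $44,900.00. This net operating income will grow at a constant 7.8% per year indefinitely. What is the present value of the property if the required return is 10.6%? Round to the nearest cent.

$1603571.43

Growing perpetuity: P = D₁ / (r − g) = $44,900.0000 / (0.106 − 0.078) = $1,603,571.43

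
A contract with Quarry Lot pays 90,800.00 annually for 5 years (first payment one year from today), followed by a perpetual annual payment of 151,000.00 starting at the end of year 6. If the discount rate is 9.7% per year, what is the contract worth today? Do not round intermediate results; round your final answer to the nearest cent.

1326735.88

PV of 5-year annuity: 90,800.00 × [1 − (1+0.097)^−5] / 0.097 = 346857.73023
Perpetuity value at year 5: 151,000.00 / 0.097 = 1556701.03093
PV of perpetuity: 1556701.03093 / (1+0.097)^5 = 979878.15356
Total PV = 346857.73023 + 979878.15356 = 1326735.88379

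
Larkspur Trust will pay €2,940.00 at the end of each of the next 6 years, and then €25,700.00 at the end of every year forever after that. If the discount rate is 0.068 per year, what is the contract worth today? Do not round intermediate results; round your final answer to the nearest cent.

€268781.66

PV of 6-year annuity: €2,940.00 × [1 − (1+0.068)^−6] / 0.068 = 14100.57057
Perpetuity value at year 6: €25,700.00 / 0.068 = 377941.17647
PV of perpetuity: 377941.17647 / (1+0.068)^6 = 254681.08681
Total PV = 14100.57057 + 254681.08681 = 268781.65737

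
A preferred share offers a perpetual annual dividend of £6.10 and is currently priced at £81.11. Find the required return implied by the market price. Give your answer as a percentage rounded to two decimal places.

P = C/r ⇒ r = C/P = £6.10/£81.11 = 0.075207

7.52%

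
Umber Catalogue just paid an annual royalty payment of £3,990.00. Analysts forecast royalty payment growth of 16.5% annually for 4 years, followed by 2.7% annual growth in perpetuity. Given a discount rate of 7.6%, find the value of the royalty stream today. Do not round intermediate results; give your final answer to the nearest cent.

D_1 = 4648.35000
D_2 = 5415.32775
D_3 = 6308.85683
D_4 = 7349.81821
Terminal value at year 4: TV = D_4×(1+g_2)/(r−g_2) = 7548.26330/0.049 = 154046.18974
P_0 = D_1/(1+r)^1 + D_2/(1+r)^2 + D_3/(1+r)^3 + D_4/(1+r)^4 + TV/(1+r)^4
    = 4320.02788 + 4677.35361 + 5064.23509 + 5483.11698 + 114921.65598 = 134466.38954

£134466.39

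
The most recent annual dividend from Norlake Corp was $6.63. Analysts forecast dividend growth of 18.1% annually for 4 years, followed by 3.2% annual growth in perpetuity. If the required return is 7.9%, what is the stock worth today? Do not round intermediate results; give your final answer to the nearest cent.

D_1 = 7.83003
D_2 = 9.24727
D_3 = 10.92102
D_4 = 12.89773
Terminal value at year 4: TV = D_4×(1+g_2)/(r−g_2) = 13.31045/0.047 = 283.20111
P_0 = D_1/(1+r)^1 + D_2/(1+r)^2 + D_3/(1+r)^3 + D_4/(1+r)^4 + TV/(1+r)^4
    = 7.25675 + 7.94274 + 8.69358 + 9.51541 + 208.93403 = 242.34251

$242.34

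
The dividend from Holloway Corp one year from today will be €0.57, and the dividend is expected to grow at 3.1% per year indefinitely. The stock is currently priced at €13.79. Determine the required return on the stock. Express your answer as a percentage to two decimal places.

7.23%

P = D₁/(r − g) ⇒ r = D₁/P + g = €0.5700/€13.79 + 0.031 = 0.041334 + 0.031 = 0.072334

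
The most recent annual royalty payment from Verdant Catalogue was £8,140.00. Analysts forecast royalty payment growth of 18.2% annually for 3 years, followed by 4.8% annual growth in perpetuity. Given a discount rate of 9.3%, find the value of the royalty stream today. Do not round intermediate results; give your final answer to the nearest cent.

D_1 = 9621.48000
D_2 = 11372.58936
D_3 = 13442.40062
Terminal value at year 3: TV = D_3×(1+g_2)/(r−g_2) = 14087.63585/0.045 = 313058.57452
P_0 = D_1/(1+r)^1 + D_2/(1+r)^2 + D_3/(1+r)^3 + TV/(1+r)^3
    = 8802.81793 + 9519.60732 + 10294.76290 + 239753.58926 = 268370.77740

£268370.78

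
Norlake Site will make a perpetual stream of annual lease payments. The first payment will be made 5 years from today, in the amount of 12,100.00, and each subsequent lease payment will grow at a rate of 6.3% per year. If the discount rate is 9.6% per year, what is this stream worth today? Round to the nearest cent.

254114.36

Value at end of year 4: C₁ / (r − g) = 12,100.00 / (0.096 − 0.063) = 366,666.6667
Discount to today: PV = 366,666.6667 / (1 + 0.096)^4 = 366,666.6667 / 1.442920 = 254,114.36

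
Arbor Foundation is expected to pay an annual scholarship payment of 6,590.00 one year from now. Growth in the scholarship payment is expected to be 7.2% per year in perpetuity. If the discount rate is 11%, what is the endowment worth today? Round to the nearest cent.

Growing perpetuity: P = D₁ / (r − g) = 6,590.0000 / (0.11 − 0.072) = 173,421.05

173421.05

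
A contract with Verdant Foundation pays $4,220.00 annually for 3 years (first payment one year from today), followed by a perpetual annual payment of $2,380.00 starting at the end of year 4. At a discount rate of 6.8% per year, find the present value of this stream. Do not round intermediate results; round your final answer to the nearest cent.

PV of 3-year annuity: $4,220.00 × [1 − (1+0.068)^−3] / 0.068 = 11115.20612
Perpetuity value at year 3: $2,380.00 / 0.068 = 35000.00000
PV of perpetuity: 35000.00000 / (1+0.068)^3 = 28731.23447
Total PV = 11115.20612 + 28731.23447 = 39846.44058

$39846.44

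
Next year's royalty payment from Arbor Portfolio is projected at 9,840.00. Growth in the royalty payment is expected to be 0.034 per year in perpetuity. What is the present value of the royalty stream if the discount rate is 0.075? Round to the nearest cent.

240000.00

Growing perpetuity: P = D₁ / (r − g) = 9,840.0000 / (0.075 − 0.034) = 240,000.00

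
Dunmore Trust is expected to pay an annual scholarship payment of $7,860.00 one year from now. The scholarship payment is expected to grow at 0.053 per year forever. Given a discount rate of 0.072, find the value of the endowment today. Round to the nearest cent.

Growing perpetuity: P = D₁ / (r − g) = $7,860.0000 / (0.072 − 0.053) = $413,684.21

$413684.21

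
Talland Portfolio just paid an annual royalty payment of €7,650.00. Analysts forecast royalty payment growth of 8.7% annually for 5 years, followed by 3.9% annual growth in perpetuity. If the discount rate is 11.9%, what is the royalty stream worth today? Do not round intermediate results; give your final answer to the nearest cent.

€121028.78

D_1 = 8315.55000
D_2 = 9039.00285
D_3 = 9825.39610
D_4 = 10680.20556
D_5 = 11609.38344
Terminal value at year 5: TV = D_5×(1+g_2)/(r−g_2) = 12062.14940/0.08 = 150776.86745
P_0 = D_1/(1+r)^1 + D_2/(1+r)^2 + D_3/(1+r)^3 + D_4/(1+r)^4 + D_5/(1+r)^5 + TV/(1+r)^5
    = 7431.23324 + 7218.72255 + 7012.28902 + 6811.75886 + 6616.96325 + 85937.81027 = 121028.77721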